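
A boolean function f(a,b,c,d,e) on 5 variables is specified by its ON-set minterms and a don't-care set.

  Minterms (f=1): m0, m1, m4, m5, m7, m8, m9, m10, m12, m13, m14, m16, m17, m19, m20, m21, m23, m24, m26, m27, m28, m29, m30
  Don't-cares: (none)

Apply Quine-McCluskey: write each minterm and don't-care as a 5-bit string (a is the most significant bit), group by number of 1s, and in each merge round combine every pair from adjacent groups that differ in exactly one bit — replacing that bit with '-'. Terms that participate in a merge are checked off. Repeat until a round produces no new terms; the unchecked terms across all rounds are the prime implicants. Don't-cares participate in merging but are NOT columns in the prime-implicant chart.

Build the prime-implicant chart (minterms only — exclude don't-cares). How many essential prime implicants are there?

size-2^0 implicants → 00000(✓)  00001(✓)  00100(✓)  00101(✓)  00111(✓)  01000(✓)  01001(✓)  01010(✓)  01100(✓)  01101(✓)  01110(✓)  10000(✓)  10001(✓)  10011(✓)  10100(✓)  10101(✓)  10111(✓)  11000(✓)  11010(✓)  11011(✓)  11100(✓)  11101(✓)  11110(✓)
size-2^1 implicants → -0000(✓)  -0001(✓)  -0100(✓)  -0101(✓)  -0111(✓)  -1000(✓)  -1010(✓)  -1100(✓)  -1101(✓)  -1110(✓)  0-000(✓)  0-001(✓)  0-100(✓)  0-101(✓)  00-00(✓)  00-01(✓)  0000-(✓)  001-1(✓)  0010-(✓)  01-00(✓)  01-01(✓)  01-10(✓)  010-0(✓)  0100-(✓)  011-0(✓)  0110-(✓)  1-000(✓)  1-011  1-100(✓)  1-101(✓)  10-00(✓)  10-01(✓)  10-11(✓)  100-1(✓)  1000-(✓)  101-1(✓)  1010-(✓)  11-00(✓)  11-10(✓)  110-0(✓)  1101-  111-0(✓)  1110-(✓)
size-2^2 implicants → --000(✓)  --100(✓)  --101(✓)  -0-00(✓)  -0-01(✓)  -000-(✓)  -01-1  -010-(✓)  -1-00(✓)  -1-10(✓)  -10-0(✓)  -11-0(✓)  -110-(✓)  0--00(✓)  0--01(✓)  0-00-(✓)  0-10-(✓)  00-0-(✓)  01--0(✓)  01-0-(✓)  1--00(✓)  1-10-(✓)  10--1  10-0-(✓)  11--0(✓)
size-2^3 implicants → ---00  --10-  -0-0-  -1--0  0--0-
Unchecked terms (primes): ---00, --10-, -0-0-, -01-1, -1--0, 0--0-, 1-011, 10--1, 1101-
Minterm coverage:
  m0 ⊆ ---00,-0-0-,0--0-
  m1 ⊆ -0-0-,0--0-
  m4 ⊆ ---00,--10-,-0-0-,0--0-
  m5 ⊆ --10-,-0-0-,-01-1,0--0-
  m7 ⊆ -01-1 [E]
  m8 ⊆ ---00,-1--0,0--0-
  m9 ⊆ 0--0- [E]
  m10 ⊆ -1--0 [E]
  m12 ⊆ ---00,--10-,-1--0,0--0-
  m13 ⊆ --10-,0--0-
  m14 ⊆ -1--0 [E]
  m16 ⊆ ---00,-0-0-
  m17 ⊆ -0-0-,10--1
  m19 ⊆ 1-011,10--1
  m20 ⊆ ---00,--10-,-0-0-
  m21 ⊆ --10-,-0-0-,-01-1,10--1
  m23 ⊆ -01-1,10--1
  m24 ⊆ ---00,-1--0
  m26 ⊆ -1--0,1101-
  m27 ⊆ 1-011,1101-
  m28 ⊆ ---00,--10-,-1--0
  m29 ⊆ --10- [E]
  m30 ⊆ -1--0 [E]
E = {--10-, -01-1, -1--0, 0--0-}

4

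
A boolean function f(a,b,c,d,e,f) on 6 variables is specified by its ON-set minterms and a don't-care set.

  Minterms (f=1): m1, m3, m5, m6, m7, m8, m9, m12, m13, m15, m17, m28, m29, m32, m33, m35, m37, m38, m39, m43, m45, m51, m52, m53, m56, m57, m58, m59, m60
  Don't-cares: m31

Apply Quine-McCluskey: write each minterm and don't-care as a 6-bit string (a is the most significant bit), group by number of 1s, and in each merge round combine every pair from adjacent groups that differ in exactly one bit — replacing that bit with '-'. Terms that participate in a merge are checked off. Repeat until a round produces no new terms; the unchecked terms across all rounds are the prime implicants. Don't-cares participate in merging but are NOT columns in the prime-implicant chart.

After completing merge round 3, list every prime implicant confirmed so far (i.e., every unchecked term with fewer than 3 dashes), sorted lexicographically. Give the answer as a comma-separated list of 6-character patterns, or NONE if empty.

Round 0: 000001✓ 000011✓ 000101✓ 000110✓ 000111✓ 001000✓ 001001✓ 001100✓ 001101✓ 001111✓ 010001✓ 011100✓ 011101✓ 011111✓ 100000✓ 100001✓ 100011✓ 100101✓ 100110✓ 100111✓ 101011✓ 101101✓ 110011✓ 110100✓ 110101✓ 111000✓ 111001✓ 111010✓ 111011✓ 111100✓
Round 1: -00001✓ -00011✓ -00101✓ -00110✓ -00111✓ -01101✓ -11100 0-0001 0-1100✓ 0-1101✓ 0-1111✓ 00-001✓ 00-101✓ 00-111✓ 000-01✓ 000-11✓ 0000-1✓ 0001-1✓ 00011-✓ 001-00✓ 001-01✓ 00100-✓ 0011-1✓ 00110-✓ 0111-1✓ 01110-✓ 1-0011✓ 1-0101 1-1011✓ 10-011✓ 10-101✓ 100-01✓ 100-11✓ 1000-1✓ 10000- 1001-1✓ 10011-✓ 11-011✓ 11-100 11010- 111-00 1110-0✓ 1110-1✓ 11100-✓ 11101-✓
Round 2: -0-101 -00-01✓ -00-11✓ -000-1✓ -001-1✓ -0011- 0-11-1 0-110- 00--01 00-1-1 000--1✓ 001-0- 1--011 100--1✓ 1110--
Round 3: -00--1
PIs = {-0-101, -00--1, -0011-, -11100, 0-0001, 0-11-1, 0-110-, 00--01, 00-1-1, 001-0-, 1--011, 1-0101, 10000-, 11-100, 11010-, 111-00, 1110--}

-0-101, -0011-, -11100, 0-0001, 0-11-1, 0-110-, 00--01, 00-1-1, 001-0-, 1--011, 1-0101, 10000-, 11-100, 11010-, 111-00, 1110--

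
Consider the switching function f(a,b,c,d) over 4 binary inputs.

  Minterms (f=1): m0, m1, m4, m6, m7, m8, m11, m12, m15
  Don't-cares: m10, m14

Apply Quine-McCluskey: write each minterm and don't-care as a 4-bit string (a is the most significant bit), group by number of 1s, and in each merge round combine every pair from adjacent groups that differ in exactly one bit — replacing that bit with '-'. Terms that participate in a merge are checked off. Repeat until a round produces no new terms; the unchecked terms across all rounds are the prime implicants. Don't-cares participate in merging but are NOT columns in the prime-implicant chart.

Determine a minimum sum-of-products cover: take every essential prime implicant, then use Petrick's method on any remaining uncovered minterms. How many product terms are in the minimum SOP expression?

4

[col 0] 0000*, 0001*, 0100*, 0110*, 0111*, 1000*, 1010*, 1011*, 1100*, 1110*, 1111*
[col 1] -000*, -100*, -110*, -111*, 0-00*, 000-, 01-0*, 011-*, 1-00*, 1-10*, 1-11*, 10-0*, 101-*, 11-0*, 111-*
[col 2] --00, -1-0, -11-, 1--0, 1-1-
Prime implicants: --00, -1-0, -11-, 000-, 1--0, 1-1-
PI chart (minterm → PIs covering it):
  0 | --00,000-
  1 | 000-  (sole → essential)
  4 | --00,-1-0
  6 | -1-0,-11-
  7 | -11-  (sole → essential)
  8 | --00,1--0
  11 | 1-1-  (sole → essential)
  12 | --00,-1-0,1--0
  15 | -11-,1-1-
Essential prime implicants: -11-, 000-, 1-1-
Petrick residual → --00
Minimum SOP uses 4 PIs: c'd' + bc + a'b'c' + ac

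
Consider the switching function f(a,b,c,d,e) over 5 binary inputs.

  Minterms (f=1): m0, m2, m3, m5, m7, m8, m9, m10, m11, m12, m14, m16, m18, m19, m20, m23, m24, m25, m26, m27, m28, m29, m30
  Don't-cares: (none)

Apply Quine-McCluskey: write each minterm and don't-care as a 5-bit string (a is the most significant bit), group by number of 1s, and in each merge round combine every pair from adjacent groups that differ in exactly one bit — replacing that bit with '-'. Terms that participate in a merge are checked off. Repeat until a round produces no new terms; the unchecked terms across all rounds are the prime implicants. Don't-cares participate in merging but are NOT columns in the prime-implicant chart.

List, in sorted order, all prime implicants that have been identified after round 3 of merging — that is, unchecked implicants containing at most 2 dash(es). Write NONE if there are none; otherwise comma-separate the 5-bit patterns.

-0-11, 001-1, 1--00, 11-0-

[col 0] 00000*, 00010*, 00011*, 00101*, 00111*, 01000*, 01001*, 01010*, 01011*, 01100*, 01110*, 10000*, 10010*, 10011*, 10100*, 10111*, 11000*, 11001*, 11010*, 11011*, 11100*, 11101*, 11110*
[col 1] -0000*, -0010*, -0011*, -0111*, -1000*, -1001*, -1010*, -1011*, -1100*, -1110*, 0-000*, 0-010*, 0-011*, 00-11*, 000-0*, 0001-*, 001-1, 01-00*, 01-10*, 010-0*, 010-1*, 0100-*, 0101-*, 011-0*, 1-000*, 1-010*, 1-011*, 1-100*, 10-00*, 10-11*, 100-0*, 1001-*, 11-00*, 11-01*, 11-10*, 110-0*, 110-1*, 1100-*, 1101-*, 111-0*, 1110-*
[col 2] --000*, --010*, --011*, -0-11, -00-0*, -001-*, -1-00*, -1-10*, -10-0*, -10-1*, -100-*, -101-*, -11-0*, 0-0-0*, 0-01-*, 01--0*, 010--*, 1--00, 1-0-0*, 1-01-*, 11--0*, 11-0-, 110--*
[col 3] --0-0, --01-, -1--0, -10--
Prime implicants: --0-0, --01-, -0-11, -1--0, -10--, 001-1, 1--00, 11-0-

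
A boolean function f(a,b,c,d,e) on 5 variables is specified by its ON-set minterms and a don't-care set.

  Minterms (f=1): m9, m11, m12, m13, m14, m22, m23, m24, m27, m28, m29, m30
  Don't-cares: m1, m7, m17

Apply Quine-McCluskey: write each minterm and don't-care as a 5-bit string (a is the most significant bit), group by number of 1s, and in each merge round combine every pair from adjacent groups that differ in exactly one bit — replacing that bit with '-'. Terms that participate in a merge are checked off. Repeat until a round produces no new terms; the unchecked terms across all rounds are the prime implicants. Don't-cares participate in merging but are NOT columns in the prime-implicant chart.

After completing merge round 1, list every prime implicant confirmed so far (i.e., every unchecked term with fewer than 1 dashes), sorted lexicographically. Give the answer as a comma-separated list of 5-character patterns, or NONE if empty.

NONE

Round 0: 00001✓ 00111✓ 01001✓ 01011✓ 01100✓ 01101✓ 01110✓ 10001✓ 10110✓ 10111✓ 11000✓ 11011✓ 11100✓ 11101✓ 11110✓
Round 1: -0001 -0111 -1011 -1100✓ -1101✓ -1110✓ 0-001 01-01 010-1 011-0✓ 0110-✓ 1-110 1011- 11-00 111-0✓ 1110-✓
Round 2: -11-0 -110-
PIs = {-0001, -0111, -1011, -11-0, -110-, 0-001, 01-01, 010-1, 1-110, 1011-, 11-00}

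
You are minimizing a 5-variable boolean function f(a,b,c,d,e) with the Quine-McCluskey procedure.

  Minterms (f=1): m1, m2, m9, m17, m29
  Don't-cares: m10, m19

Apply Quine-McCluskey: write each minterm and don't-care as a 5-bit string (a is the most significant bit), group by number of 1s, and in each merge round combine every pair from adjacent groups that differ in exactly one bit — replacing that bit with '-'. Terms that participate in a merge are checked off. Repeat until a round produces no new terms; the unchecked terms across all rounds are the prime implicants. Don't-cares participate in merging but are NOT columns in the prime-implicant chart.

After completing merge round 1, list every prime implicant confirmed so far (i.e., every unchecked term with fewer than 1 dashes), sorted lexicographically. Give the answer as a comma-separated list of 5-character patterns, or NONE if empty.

Round 0: 00001✓ 00010✓ 01001✓ 01010✓ 10001✓ 10011✓ 11101
Round 1: -0001 0-001 0-010 100-1
PIs = {-0001, 0-001, 0-010, 100-1, 11101}

11101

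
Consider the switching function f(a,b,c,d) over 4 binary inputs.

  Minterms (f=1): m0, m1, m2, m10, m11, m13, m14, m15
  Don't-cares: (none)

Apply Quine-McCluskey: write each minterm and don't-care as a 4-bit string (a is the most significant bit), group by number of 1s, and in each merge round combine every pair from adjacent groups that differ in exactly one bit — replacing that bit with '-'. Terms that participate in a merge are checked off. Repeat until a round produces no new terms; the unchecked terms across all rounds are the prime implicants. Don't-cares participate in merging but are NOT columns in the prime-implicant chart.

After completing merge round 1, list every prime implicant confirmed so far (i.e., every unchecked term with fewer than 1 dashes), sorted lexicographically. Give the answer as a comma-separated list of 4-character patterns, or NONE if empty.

NONE

[col 0] 0000*, 0001*, 0010*, 1010*, 1011*, 1101*, 1110*, 1111*
[col 1] -010, 00-0, 000-, 1-10*, 1-11*, 101-*, 11-1, 111-*
[col 2] 1-1-
Prime implicants: -010, 00-0, 000-, 1-1-, 11-1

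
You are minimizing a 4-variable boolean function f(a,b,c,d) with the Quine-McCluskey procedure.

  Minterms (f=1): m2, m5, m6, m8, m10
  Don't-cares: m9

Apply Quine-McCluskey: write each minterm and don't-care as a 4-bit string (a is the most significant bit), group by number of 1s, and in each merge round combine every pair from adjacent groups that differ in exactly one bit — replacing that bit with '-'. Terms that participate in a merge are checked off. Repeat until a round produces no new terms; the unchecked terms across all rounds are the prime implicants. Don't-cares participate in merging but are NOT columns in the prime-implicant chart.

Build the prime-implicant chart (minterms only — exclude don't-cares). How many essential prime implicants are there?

[col 0] 0010*, 0101, 0110*, 1000*, 1001*, 1010*
[col 1] -010, 0-10, 10-0, 100-
Prime implicants: -010, 0-10, 0101, 10-0, 100-
PI chart (minterm → PIs covering it):
  2 | -010,0-10
  5 | 0101  (sole → essential)
  6 | 0-10  (sole → essential)
  8 | 10-0,100-
  10 | -010,10-0
Essential prime implicants: 0-10, 0101

2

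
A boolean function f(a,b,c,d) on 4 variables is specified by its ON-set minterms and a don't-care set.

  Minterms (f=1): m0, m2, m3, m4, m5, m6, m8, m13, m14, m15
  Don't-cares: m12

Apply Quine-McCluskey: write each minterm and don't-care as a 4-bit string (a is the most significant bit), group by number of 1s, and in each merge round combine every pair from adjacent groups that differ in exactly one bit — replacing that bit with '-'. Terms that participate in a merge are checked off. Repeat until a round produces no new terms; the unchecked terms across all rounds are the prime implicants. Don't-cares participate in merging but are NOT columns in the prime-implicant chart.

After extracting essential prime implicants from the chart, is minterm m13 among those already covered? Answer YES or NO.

Round 0: 0000✓ 0010✓ 0011✓ 0100✓ 0101✓ 0110✓ 1000✓ 1100✓ 1101✓ 1110✓ 1111✓
Round 1: -000✓ -100✓ -101✓ -110✓ 0-00✓ 0-10✓ 00-0✓ 001- 01-0✓ 010-✓ 1-00✓ 11-0✓ 11-1✓ 110-✓ 111-✓
Round 2: --00 -1-0 -10- 0--0 11--
PIs = {--00, -1-0, -10-, 0--0, 001-, 11--}
Coverage chart:
  m0: --00,0--0
  m2: 0--0,001-
  m3: 001- ←essential
  m4: --00,-1-0,-10-,0--0
  m5: -10- ←essential
  m6: -1-0,0--0
  m8: --00 ←essential
  m13: -10-,11--
  m14: -1-0,11--
  m15: 11-- ←essential
Essential: --00, -10-, 001-, 11--

YES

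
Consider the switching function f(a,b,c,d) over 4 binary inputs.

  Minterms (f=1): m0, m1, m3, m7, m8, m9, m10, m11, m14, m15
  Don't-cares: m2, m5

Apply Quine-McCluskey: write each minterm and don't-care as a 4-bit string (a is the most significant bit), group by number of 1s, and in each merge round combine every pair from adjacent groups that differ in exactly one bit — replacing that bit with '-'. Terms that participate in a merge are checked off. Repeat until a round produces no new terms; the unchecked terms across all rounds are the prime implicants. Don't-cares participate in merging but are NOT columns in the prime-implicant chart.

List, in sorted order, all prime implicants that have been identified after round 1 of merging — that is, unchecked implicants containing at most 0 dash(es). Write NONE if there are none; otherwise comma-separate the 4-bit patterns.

NONE

size-2^0 implicants → 0000(✓)  0001(✓)  0010(✓)  0011(✓)  0101(✓)  0111(✓)  1000(✓)  1001(✓)  1010(✓)  1011(✓)  1110(✓)  1111(✓)
size-2^1 implicants → -000(✓)  -001(✓)  -010(✓)  -011(✓)  -111(✓)  0-01(✓)  0-11(✓)  00-0(✓)  00-1(✓)  000-(✓)  001-(✓)  01-1(✓)  1-10(✓)  1-11(✓)  10-0(✓)  10-1(✓)  100-(✓)  101-(✓)  111-(✓)
size-2^2 implicants → --11  -0-0(✓)  -0-1(✓)  -00-(✓)  -01-(✓)  0--1  00--(✓)  1-1-  10--(✓)
size-2^3 implicants → -0--
Unchecked terms (primes): --11, -0--, 0--1, 1-1-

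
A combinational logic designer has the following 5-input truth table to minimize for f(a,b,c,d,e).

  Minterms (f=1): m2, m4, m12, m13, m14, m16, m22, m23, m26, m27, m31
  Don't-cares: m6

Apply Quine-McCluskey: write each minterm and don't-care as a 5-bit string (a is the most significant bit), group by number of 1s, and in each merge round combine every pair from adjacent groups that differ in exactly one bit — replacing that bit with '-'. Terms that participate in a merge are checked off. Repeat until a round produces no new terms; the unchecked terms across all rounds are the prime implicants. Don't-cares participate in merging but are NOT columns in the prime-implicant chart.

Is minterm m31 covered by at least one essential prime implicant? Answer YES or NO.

NO

size-2^0 implicants → 00010(✓)  00100(✓)  00110(✓)  01100(✓)  01101(✓)  01110(✓)  10000  10110(✓)  10111(✓)  11010(✓)  11011(✓)  11111(✓)
size-2^1 implicants → -0110  0-100(✓)  0-110(✓)  00-10  001-0(✓)  011-0(✓)  0110-  1-111  1011-  11-11  1101-
size-2^2 implicants → 0-1-0
Unchecked terms (primes): -0110, 0-1-0, 00-10, 0110-, 1-111, 10000, 1011-, 11-11, 1101-
Minterm coverage:
  m2 ⊆ 00-10 [E]
  m4 ⊆ 0-1-0 [E]
  m12 ⊆ 0-1-0,0110-
  m13 ⊆ 0110- [E]
  m14 ⊆ 0-1-0 [E]
  m16 ⊆ 10000 [E]
  m22 ⊆ -0110,1011-
  m23 ⊆ 1-111,1011-
  m26 ⊆ 1101- [E]
  m27 ⊆ 11-11,1101-
  m31 ⊆ 1-111,11-11
E = {0-1-0, 00-10, 0110-, 10000, 1101-}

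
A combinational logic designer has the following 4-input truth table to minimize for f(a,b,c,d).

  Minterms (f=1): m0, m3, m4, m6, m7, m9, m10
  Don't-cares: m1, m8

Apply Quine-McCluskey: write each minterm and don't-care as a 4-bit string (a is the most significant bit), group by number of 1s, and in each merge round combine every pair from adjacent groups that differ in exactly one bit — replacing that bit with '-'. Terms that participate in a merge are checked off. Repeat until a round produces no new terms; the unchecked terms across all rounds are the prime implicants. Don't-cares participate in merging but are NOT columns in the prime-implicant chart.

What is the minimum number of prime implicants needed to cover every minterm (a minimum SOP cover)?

[col 0] 0000*, 0001*, 0011*, 0100*, 0110*, 0111*, 1000*, 1001*, 1010*
[col 1] -000*, -001*, 0-00, 0-11, 00-1, 000-*, 01-0, 011-, 10-0, 100-*
[col 2] -00-
Prime implicants: -00-, 0-00, 0-11, 00-1, 01-0, 011-, 10-0
PI chart (minterm → PIs covering it):
  0 | -00-,0-00
  3 | 0-11,00-1
  4 | 0-00,01-0
  6 | 01-0,011-
  7 | 0-11,011-
  9 | -00-  (sole → essential)
  10 | 10-0  (sole → essential)
Essential prime implicants: -00-, 10-0
Petrick residual → 0-11, 01-0
Minimum SOP uses 4 PIs: b'c' + a'cd + a'bd' + ab'd'

4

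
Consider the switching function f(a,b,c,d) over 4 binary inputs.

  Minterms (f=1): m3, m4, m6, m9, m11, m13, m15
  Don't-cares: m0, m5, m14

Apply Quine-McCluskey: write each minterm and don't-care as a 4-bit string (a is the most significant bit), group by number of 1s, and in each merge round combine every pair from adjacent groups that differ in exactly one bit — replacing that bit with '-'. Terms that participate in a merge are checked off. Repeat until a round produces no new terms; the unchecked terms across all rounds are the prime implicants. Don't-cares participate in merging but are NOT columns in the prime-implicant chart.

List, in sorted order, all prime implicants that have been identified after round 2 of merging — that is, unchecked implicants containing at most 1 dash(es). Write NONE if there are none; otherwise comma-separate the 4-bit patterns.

[col 0] 0000*, 0011*, 0100*, 0101*, 0110*, 1001*, 1011*, 1101*, 1110*, 1111*
[col 1] -011, -101, -110, 0-00, 01-0, 010-, 1-01*, 1-11*, 10-1*, 11-1*, 111-
[col 2] 1--1
Prime implicants: -011, -101, -110, 0-00, 01-0, 010-, 1--1, 111-

-011, -101, -110, 0-00, 01-0, 010-, 111-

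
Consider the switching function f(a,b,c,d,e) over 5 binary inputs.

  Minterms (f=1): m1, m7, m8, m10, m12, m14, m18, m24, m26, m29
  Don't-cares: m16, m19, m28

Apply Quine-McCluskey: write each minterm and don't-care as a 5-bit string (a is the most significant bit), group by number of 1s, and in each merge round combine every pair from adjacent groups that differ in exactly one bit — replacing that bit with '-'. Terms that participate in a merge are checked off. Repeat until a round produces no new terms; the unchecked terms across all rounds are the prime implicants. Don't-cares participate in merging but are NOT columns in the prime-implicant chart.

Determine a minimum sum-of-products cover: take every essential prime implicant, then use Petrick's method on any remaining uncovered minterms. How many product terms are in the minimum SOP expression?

Round 0: 00001 00111 01000✓ 01010✓ 01100✓ 01110✓ 10000✓ 10010✓ 10011✓ 11000✓ 11010✓ 11100✓ 11101✓
Round 1: -1000✓ -1010✓ -1100✓ 01-00✓ 01-10✓ 010-0✓ 011-0✓ 1-000✓ 1-010✓ 100-0✓ 1001- 11-00✓ 110-0✓ 1110-
Round 2: -1-00 -10-0 01--0 1-0-0
PIs = {-1-00, -10-0, 00001, 00111, 01--0, 1-0-0, 1001-, 1110-}
Coverage chart:
  m1: 00001 ←essential
  m7: 00111 ←essential
  m8: -1-00,-10-0,01--0
  m10: -10-0,01--0
  m12: -1-00,01--0
  m14: 01--0 ←essential
  m18: 1-0-0,1001-
  m24: -1-00,-10-0,1-0-0
  m26: -10-0,1-0-0
  m29: 1110- ←essential
Essential: 00001, 00111, 01--0, 1110-
Petrick residual → 1-0-0
Min cover (5 terms): a'b'c'd'e + a'b'cde + a'be' + ac'e' + abcd'

5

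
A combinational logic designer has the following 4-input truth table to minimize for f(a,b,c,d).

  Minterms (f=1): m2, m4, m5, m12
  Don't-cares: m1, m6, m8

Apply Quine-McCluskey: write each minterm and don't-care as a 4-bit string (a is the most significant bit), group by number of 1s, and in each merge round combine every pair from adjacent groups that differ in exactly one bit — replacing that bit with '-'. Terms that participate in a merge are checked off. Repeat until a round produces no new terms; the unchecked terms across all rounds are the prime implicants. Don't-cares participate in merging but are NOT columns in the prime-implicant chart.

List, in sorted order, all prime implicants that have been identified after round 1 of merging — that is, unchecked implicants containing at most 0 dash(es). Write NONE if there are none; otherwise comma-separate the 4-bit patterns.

size-2^0 implicants → 0001(✓)  0010(✓)  0100(✓)  0101(✓)  0110(✓)  1000(✓)  1100(✓)
size-2^1 implicants → -100  0-01  0-10  01-0  010-  1-00
Unchecked terms (primes): -100, 0-01, 0-10, 01-0, 010-, 1-00

NONE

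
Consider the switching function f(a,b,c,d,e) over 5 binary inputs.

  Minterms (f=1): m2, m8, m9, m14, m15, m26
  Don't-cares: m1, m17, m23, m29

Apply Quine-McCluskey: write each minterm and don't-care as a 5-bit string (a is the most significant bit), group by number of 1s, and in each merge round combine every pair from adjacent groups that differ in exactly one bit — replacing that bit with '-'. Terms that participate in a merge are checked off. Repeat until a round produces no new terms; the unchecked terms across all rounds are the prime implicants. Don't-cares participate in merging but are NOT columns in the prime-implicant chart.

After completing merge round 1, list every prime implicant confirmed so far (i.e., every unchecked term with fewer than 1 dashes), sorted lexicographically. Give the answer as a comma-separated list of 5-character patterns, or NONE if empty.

Round 0: 00001✓ 00010 01000✓ 01001✓ 01110✓ 01111✓ 10001✓ 10111 11010 11101
Round 1: -0001 0-001 0100- 0111-
PIs = {-0001, 0-001, 00010, 0100-, 0111-, 10111, 11010, 11101}

00010, 10111, 11010, 11101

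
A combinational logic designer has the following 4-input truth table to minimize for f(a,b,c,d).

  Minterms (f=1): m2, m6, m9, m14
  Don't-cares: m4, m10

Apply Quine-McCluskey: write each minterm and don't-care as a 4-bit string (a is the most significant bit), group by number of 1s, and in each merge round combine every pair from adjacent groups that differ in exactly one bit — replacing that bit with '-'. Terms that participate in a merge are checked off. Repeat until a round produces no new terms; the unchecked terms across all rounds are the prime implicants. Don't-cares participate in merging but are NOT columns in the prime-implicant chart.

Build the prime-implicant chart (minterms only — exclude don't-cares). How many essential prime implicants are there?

Round 0: 0010✓ 0100✓ 0110✓ 1001 1010✓ 1110✓
Round 1: -010✓ -110✓ 0-10✓ 01-0 1-10✓
Round 2: --10
PIs = {--10, 01-0, 1001}
Coverage chart:
  m2: --10 ←essential
  m6: --10,01-0
  m9: 1001 ←essential
  m14: --10 ←essential
Essential: --10, 1001

2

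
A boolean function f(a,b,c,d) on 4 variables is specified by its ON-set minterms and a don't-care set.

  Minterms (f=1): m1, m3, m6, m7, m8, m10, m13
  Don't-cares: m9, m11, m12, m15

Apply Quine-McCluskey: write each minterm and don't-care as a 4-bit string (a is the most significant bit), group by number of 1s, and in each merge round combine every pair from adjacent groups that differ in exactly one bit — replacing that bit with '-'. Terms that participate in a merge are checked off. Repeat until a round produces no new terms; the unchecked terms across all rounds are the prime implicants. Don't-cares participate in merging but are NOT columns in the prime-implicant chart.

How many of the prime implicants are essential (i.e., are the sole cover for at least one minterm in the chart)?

size-2^0 implicants → 0001(✓)  0011(✓)  0110(✓)  0111(✓)  1000(✓)  1001(✓)  1010(✓)  1011(✓)  1100(✓)  1101(✓)  1111(✓)
size-2^1 implicants → -001(✓)  -011(✓)  -111(✓)  0-11(✓)  00-1(✓)  011-  1-00(✓)  1-01(✓)  1-11(✓)  10-0(✓)  10-1(✓)  100-(✓)  101-(✓)  11-1(✓)  110-(✓)
size-2^2 implicants → --11  -0-1  1--1  1-0-  10--
Unchecked terms (primes): --11, -0-1, 011-, 1--1, 1-0-, 10--
Minterm coverage:
  m1 ⊆ -0-1 [E]
  m3 ⊆ --11,-0-1
  m6 ⊆ 011- [E]
  m7 ⊆ --11,011-
  m8 ⊆ 1-0-,10--
  m10 ⊆ 10-- [E]
  m13 ⊆ 1--1,1-0-
E = {-0-1, 011-, 10--}

3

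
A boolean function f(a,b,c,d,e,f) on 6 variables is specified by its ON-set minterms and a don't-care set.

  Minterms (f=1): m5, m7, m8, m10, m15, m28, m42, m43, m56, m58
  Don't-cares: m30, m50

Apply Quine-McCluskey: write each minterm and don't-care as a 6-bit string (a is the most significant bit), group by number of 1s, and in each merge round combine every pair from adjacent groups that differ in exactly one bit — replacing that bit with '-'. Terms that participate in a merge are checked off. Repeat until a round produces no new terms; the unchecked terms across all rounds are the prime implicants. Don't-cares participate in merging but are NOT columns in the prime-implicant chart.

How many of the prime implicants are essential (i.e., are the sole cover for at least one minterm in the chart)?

size-2^0 implicants → 000101(✓)  000111(✓)  001000(✓)  001010(✓)  001111(✓)  011100(✓)  011110(✓)  101010(✓)  101011(✓)  110010(✓)  111000(✓)  111010(✓)
size-2^1 implicants → -01010  00-111  0001-1  0010-0  0111-0  1-1010  10101-  11-010  1110-0
Unchecked terms (primes): -01010, 00-111, 0001-1, 0010-0, 0111-0, 1-1010, 10101-, 11-010, 1110-0
Minterm coverage:
  m5 ⊆ 0001-1 [E]
  m7 ⊆ 00-111,0001-1
  m8 ⊆ 0010-0 [E]
  m10 ⊆ -01010,0010-0
  m15 ⊆ 00-111 [E]
  m28 ⊆ 0111-0 [E]
  m42 ⊆ -01010,1-1010,10101-
  m43 ⊆ 10101- [E]
  m56 ⊆ 1110-0 [E]
  m58 ⊆ 1-1010,11-010,1110-0
E = {00-111, 0001-1, 0010-0, 0111-0, 10101-, 1110-0}

6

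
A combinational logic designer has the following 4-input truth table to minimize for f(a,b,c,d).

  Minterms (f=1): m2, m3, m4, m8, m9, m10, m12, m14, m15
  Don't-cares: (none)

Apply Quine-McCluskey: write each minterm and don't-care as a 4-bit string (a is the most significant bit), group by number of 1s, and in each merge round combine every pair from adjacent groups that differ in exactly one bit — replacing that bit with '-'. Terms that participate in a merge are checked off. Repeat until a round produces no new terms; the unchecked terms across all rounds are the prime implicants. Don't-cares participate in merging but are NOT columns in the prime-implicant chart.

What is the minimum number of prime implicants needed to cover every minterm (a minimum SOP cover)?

size-2^0 implicants → 0010(✓)  0011(✓)  0100(✓)  1000(✓)  1001(✓)  1010(✓)  1100(✓)  1110(✓)  1111(✓)
size-2^1 implicants → -010  -100  001-  1-00(✓)  1-10(✓)  10-0(✓)  100-  11-0(✓)  111-
size-2^2 implicants → 1--0
Unchecked terms (primes): -010, -100, 001-, 1--0, 100-, 111-
Minterm coverage:
  m2 ⊆ -010,001-
  m3 ⊆ 001- [E]
  m4 ⊆ -100 [E]
  m8 ⊆ 1--0,100-
  m9 ⊆ 100- [E]
  m10 ⊆ -010,1--0
  m12 ⊆ -100,1--0
  m14 ⊆ 1--0,111-
  m15 ⊆ 111- [E]
E = {-100, 001-, 100-, 111-}
Petrick residual → -010
Cover = b'cd' + bc'd' + a'b'c + ab'c' + abc  |cover|=5

5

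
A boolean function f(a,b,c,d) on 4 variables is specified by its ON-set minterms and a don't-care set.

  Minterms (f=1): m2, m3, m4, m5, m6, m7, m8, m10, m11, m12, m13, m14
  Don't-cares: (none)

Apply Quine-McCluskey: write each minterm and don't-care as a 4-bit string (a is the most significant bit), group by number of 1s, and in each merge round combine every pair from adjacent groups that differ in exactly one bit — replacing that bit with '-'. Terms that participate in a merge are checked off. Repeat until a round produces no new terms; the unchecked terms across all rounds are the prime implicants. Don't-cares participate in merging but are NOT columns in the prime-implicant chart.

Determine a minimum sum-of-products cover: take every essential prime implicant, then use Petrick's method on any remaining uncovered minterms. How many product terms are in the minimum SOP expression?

size-2^0 implicants → 0010(✓)  0011(✓)  0100(✓)  0101(✓)  0110(✓)  0111(✓)  1000(✓)  1010(✓)  1011(✓)  1100(✓)  1101(✓)  1110(✓)
size-2^1 implicants → -010(✓)  -011(✓)  -100(✓)  -101(✓)  -110(✓)  0-10(✓)  0-11(✓)  001-(✓)  01-0(✓)  01-1(✓)  010-(✓)  011-(✓)  1-00(✓)  1-10(✓)  10-0(✓)  101-(✓)  11-0(✓)  110-(✓)
size-2^2 implicants → --10  -01-  -1-0  -10-  0-1-  01--  1--0
Unchecked terms (primes): --10, -01-, -1-0, -10-, 0-1-, 01--, 1--0
Minterm coverage:
  m2 ⊆ --10,-01-,0-1-
  m3 ⊆ -01-,0-1-
  m4 ⊆ -1-0,-10-,01--
  m5 ⊆ -10-,01--
  m6 ⊆ --10,-1-0,0-1-,01--
  m7 ⊆ 0-1-,01--
  m8 ⊆ 1--0 [E]
  m10 ⊆ --10,-01-,1--0
  m11 ⊆ -01- [E]
  m12 ⊆ -1-0,-10-,1--0
  m13 ⊆ -10- [E]
  m14 ⊆ --10,-1-0,1--0
E = {-01-, -10-, 1--0}
Petrick residual → 0-1-
Cover = b'c + bc' + a'c + ad'  |cover|=4

4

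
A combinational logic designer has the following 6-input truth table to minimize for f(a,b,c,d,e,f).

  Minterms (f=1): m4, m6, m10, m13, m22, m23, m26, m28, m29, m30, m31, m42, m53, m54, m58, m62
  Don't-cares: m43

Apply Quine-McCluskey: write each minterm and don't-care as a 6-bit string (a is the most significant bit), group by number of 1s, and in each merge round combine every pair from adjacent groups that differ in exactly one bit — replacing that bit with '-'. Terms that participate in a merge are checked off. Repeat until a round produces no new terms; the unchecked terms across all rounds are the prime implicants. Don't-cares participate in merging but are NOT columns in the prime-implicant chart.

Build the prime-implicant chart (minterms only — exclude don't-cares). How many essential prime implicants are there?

7

Round 0: 000100✓ 000110✓ 001010✓ 001101✓ 010110✓ 010111✓ 011010✓ 011100✓ 011101✓ 011110✓ 011111✓ 101010✓ 101011✓ 110101 110110✓ 111010✓ 111110✓
Round 1: -01010✓ -10110✓ -11010✓ -11110✓ 0-0110 0-1010✓ 0-1101 0001-0 01-110✓ 01-111✓ 01011-✓ 011-10✓ 0111-0✓ 0111-1✓ 01110-✓ 01111-✓ 1-1010✓ 10101- 11-110✓ 111-10✓
Round 2: --1010 -1-110 -11-10 01-11- 0111--
PIs = {--1010, -1-110, -11-10, 0-0110, 0-1101, 0001-0, 01-11-, 0111--, 10101-, 110101}
Coverage chart:
  m4: 0001-0 ←essential
  m6: 0-0110,0001-0
  m10: --1010 ←essential
  m13: 0-1101 ←essential
  m22: -1-110,0-0110,01-11-
  m23: 01-11- ←essential
  m26: --1010,-11-10
  m28: 0111-- ←essential
  m29: 0-1101,0111--
  m30: -1-110,-11-10,01-11-,0111--
  m31: 01-11-,0111--
  m42: --1010,10101-
  m53: 110101 ←essential
  m54: -1-110 ←essential
  m58: --1010,-11-10
  m62: -1-110,-11-10
Essential: --1010, -1-110, 0-1101, 0001-0, 01-11-, 0111--, 110101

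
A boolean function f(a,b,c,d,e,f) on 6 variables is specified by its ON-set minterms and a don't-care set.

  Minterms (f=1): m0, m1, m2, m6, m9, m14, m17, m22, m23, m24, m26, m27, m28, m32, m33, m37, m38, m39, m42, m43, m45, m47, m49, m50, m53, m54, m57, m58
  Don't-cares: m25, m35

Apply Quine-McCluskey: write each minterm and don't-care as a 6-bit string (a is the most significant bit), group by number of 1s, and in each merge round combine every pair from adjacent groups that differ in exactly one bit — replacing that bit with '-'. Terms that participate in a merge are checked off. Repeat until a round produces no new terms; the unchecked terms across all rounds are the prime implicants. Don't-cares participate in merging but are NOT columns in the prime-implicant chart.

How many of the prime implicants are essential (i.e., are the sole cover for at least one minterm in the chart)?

9

Round 0: 000000✓ 000001✓ 000010✓ 000110✓ 001001✓ 001110✓ 010001✓ 010110✓ 010111✓ 011000✓ 011001✓ 011010✓ 011011✓ 011100✓ 100000✓ 100001✓ 100011✓ 100101✓ 100110✓ 100111✓ 101010✓ 101011✓ 101101✓ 101111✓ 110001✓ 110010✓ 110101✓ 110110✓ 111001✓ 111010✓
Round 1: -00000✓ -00001✓ -00110✓ -10001✓ -10110✓ -11001✓ -11010 0-0001✓ 0-0110✓ 0-1001✓ 00-001✓ 00-110 000-10 0000-0 00000-✓ 01-001✓ 01011- 011-00 0110-0✓ 0110-1✓ 01100-✓ 01101-✓ 1-0001✓ 1-0101✓ 1-0110✓ 1-1010 10-011✓ 10-101✓ 10-111✓ 100-01✓ 100-11✓ 1000-1✓ 10000-✓ 1001-1✓ 10011- 101-11✓ 10101- 1011-1✓ 11-001✓ 11-010 110-01✓ 110-10
Round 2: --0001 --0110 -0000- -1-001 0--001 0110-- 1-0-01 10--11 10-1-1 100--1
PIs = {--0001, --0110, -0000-, -1-001, -11010, 0--001, 00-110, 000-10, 0000-0, 01011-, 011-00, 0110--, 1-0-01, 1-1010, 10--11, 10-1-1, 100--1, 10011-, 10101-, 11-010, 110-10}
Coverage chart:
  m0: -0000-,0000-0
  m1: --0001,-0000-,0--001
  m2: 000-10,0000-0
  m6: --0110,00-110,000-10
  m9: 0--001 ←essential
  m14: 00-110 ←essential
  m17: --0001,-1-001,0--001
  m22: --0110,01011-
  m23: 01011- ←essential
  m24: 011-00,0110--
  m26: -11010,0110--
  m27: 0110-- ←essential
  m28: 011-00 ←essential
  m32: -0000- ←essential
  m33: --0001,-0000-,1-0-01,100--1
  m37: 1-0-01,10-1-1,100--1
  m38: --0110,10011-
  m39: 10--11,10-1-1,100--1,10011-
  m42: 1-1010,10101-
  m43: 10--11,10101-
  m45: 10-1-1 ←essential
  m47: 10--11,10-1-1
  m49: --0001,-1-001,1-0-01
  m50: 11-010,110-10
  m53: 1-0-01 ←essential
  m54: --0110,110-10
  m57: -1-001 ←essential
  m58: -11010,1-1010,11-010
Essential: -0000-, -1-001, 0--001, 00-110, 01011-, 011-00, 0110--, 1-0-01, 10-1-1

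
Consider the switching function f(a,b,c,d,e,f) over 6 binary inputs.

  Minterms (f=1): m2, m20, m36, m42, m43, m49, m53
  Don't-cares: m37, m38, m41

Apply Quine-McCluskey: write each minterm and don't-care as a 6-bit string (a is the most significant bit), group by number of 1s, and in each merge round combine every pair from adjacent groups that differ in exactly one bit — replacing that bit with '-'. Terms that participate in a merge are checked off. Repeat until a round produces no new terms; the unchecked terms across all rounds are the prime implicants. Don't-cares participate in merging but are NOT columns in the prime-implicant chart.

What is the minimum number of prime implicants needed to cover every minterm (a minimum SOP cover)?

5

[col 0] 000010, 010100, 100100*, 100101*, 100110*, 101001*, 101010*, 101011*, 110001*, 110101*
[col 1] 1-0101, 1001-0, 10010-, 1010-1, 10101-, 110-01
Prime implicants: 000010, 010100, 1-0101, 1001-0, 10010-, 1010-1, 10101-, 110-01
PI chart (minterm → PIs covering it):
  2 | 000010  (sole → essential)
  20 | 010100  (sole → essential)
  36 | 1001-0,10010-
  42 | 10101-  (sole → essential)
  43 | 1010-1,10101-
  49 | 110-01  (sole → essential)
  53 | 1-0101,110-01
Essential prime implicants: 000010, 010100, 10101-, 110-01
Petrick residual → 1001-0
Minimum SOP uses 5 PIs: a'b'c'd'ef' + a'bc'de'f' + ab'c'df' + ab'cd'e + abc'e'f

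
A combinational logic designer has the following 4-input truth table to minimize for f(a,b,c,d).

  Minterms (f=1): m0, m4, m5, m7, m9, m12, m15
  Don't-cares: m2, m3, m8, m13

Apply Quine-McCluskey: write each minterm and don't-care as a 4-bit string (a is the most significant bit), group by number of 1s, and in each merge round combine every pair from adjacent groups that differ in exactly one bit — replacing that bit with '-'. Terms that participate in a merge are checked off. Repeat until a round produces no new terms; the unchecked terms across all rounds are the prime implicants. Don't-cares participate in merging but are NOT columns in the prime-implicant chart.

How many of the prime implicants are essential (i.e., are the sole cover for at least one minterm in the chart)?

Round 0: 0000✓ 0010✓ 0011✓ 0100✓ 0101✓ 0111✓ 1000✓ 1001✓ 1100✓ 1101✓ 1111✓
Round 1: -000✓ -100✓ -101✓ -111✓ 0-00✓ 0-11 00-0 001- 01-1✓ 010-✓ 1-00✓ 1-01✓ 100-✓ 11-1✓ 110-✓
Round 2: --00 -1-1 -10- 1-0-
PIs = {--00, -1-1, -10-, 0-11, 00-0, 001-, 1-0-}
Coverage chart:
  m0: --00,00-0
  m4: --00,-10-
  m5: -1-1,-10-
  m7: -1-1,0-11
  m9: 1-0- ←essential
  m12: --00,-10-,1-0-
  m15: -1-1 ←essential
Essential: -1-1, 1-0-

2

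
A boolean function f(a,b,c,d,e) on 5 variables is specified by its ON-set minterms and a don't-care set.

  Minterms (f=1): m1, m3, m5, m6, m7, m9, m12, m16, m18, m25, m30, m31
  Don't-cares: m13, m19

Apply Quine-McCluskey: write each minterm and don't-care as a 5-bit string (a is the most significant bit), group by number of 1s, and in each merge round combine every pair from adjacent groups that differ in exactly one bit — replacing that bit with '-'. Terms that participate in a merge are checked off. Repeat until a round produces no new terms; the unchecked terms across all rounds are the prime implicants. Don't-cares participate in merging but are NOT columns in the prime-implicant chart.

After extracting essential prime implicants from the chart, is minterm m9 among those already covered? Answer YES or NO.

YES

Round 0: 00001✓ 00011✓ 00101✓ 00110✓ 00111✓ 01001✓ 01100✓ 01101✓ 10000✓ 10010✓ 10011✓ 11001✓ 11110✓ 11111✓
Round 1: -0011 -1001 0-001✓ 0-101✓ 00-01✓ 00-11✓ 000-1✓ 001-1✓ 0011- 01-01✓ 0110- 100-0 1001- 1111-
Round 2: 0--01 00--1
PIs = {-0011, -1001, 0--01, 00--1, 0011-, 0110-, 100-0, 1001-, 1111-}
Coverage chart:
  m1: 0--01,00--1
  m3: -0011,00--1
  m5: 0--01,00--1
  m6: 0011- ←essential
  m7: 00--1,0011-
  m9: -1001,0--01
  m12: 0110- ←essential
  m16: 100-0 ←essential
  m18: 100-0,1001-
  m25: -1001 ←essential
  m30: 1111- ←essential
  m31: 1111- ←essential
Essential: -1001, 0011-, 0110-, 100-0, 1111-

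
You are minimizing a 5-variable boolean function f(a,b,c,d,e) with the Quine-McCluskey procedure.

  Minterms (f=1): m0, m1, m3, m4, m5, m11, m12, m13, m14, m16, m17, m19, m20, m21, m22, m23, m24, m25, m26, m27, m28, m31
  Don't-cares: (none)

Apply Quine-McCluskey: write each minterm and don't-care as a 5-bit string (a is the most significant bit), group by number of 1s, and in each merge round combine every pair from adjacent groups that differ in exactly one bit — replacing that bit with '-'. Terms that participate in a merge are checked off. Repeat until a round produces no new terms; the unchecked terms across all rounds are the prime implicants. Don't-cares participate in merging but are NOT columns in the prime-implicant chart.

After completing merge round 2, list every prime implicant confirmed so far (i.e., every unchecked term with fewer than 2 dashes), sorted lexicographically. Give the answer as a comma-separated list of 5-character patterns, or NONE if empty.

011-0

size-2^0 implicants → 00000(✓)  00001(✓)  00011(✓)  00100(✓)  00101(✓)  01011(✓)  01100(✓)  01101(✓)  01110(✓)  10000(✓)  10001(✓)  10011(✓)  10100(✓)  10101(✓)  10110(✓)  10111(✓)  11000(✓)  11001(✓)  11010(✓)  11011(✓)  11100(✓)  11111(✓)
size-2^1 implicants → -0000(✓)  -0001(✓)  -0011(✓)  -0100(✓)  -0101(✓)  -1011(✓)  -1100(✓)  0-011(✓)  0-100(✓)  0-101(✓)  00-00(✓)  00-01(✓)  000-1(✓)  0000-(✓)  0010-(✓)  011-0  0110-(✓)  1-000(✓)  1-001(✓)  1-011(✓)  1-100(✓)  1-111(✓)  10-00(✓)  10-01(✓)  10-11(✓)  100-1(✓)  1000-(✓)  101-0(✓)  101-1(✓)  1010-(✓)  1011-(✓)  11-00(✓)  11-11(✓)  110-0(✓)  110-1(✓)  1100-(✓)  1101-(✓)
size-2^2 implicants → --011  --100  -0-00(✓)  -0-01(✓)  -00-1  -000-(✓)  -010-(✓)  0-10-  00-0-(✓)  1--00  1--11  1-0-1  1-00-  10--1  10-0-(✓)  101--  110--
size-2^3 implicants → -0-0-
Unchecked terms (primes): --011, --100, -0-0-, -00-1, 0-10-, 011-0, 1--00, 1--11, 1-0-1, 1-00-, 10--1, 101--, 110--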